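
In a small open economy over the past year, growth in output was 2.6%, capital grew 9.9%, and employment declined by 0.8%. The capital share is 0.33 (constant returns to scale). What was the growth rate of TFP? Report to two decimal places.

Labor's share = 1 − 0.33 = 0.67.
Capital: 0.33 × 9.9 = 3.267 pp.
Employment: 0.67 × (-0.8) = -0.536 pp.
TFP growth = 2.6 − 2.731 = -0.131%.

-0.13%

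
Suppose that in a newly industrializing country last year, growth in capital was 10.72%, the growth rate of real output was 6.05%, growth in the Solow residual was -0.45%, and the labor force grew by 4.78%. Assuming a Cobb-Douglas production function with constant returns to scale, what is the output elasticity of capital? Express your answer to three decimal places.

gY = gA + α·gK + (1−α)·gL, so gY − gA − gL = α(gK − gL).
6.05 + 0.45 − 4.78 = α × (10.72 − 4.78).
1.72 = 5.94 α, so α = 0.28956.

The output elasticity of capital is 0.290.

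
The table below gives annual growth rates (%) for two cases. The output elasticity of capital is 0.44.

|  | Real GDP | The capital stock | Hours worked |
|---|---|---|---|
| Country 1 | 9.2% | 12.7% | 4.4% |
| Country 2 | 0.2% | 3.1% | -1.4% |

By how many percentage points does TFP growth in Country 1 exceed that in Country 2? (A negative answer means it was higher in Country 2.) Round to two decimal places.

1.53 percentage points

Labor's share = 1 − 0.44 = 0.56.
Country 1: TFP = 9.2 − 5.588 − 2.464 = 1.148%.
Country 2: TFP = 0.2 − 1.364 + 0.784 = -0.38%.
Difference = 1.148 − (-0.38) = 1.528 pp.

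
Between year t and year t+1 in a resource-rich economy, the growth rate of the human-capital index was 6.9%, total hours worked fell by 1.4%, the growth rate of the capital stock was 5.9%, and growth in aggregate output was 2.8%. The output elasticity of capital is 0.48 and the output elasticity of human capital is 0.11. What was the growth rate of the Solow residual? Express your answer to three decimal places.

Labor's share = 1 − 0.48 − 0.11 = 0.41.
The capital stock: 0.48 × 5.9 = 2.832 pp.
The human-capital index: 0.11 × 6.9 = 0.759 pp.
Total hours worked: 0.41 × (-1.4) = -0.574 pp.
TFP growth = 2.8 − 3.017 = -0.217%.

-0.217%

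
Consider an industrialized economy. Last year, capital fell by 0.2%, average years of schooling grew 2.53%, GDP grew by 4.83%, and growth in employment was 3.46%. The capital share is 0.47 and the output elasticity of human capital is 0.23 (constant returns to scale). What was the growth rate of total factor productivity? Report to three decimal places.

Total factor productivity grew 3.304%.

Labor's share = 1 − 0.47 − 0.23 = 0.3.
Capital: 0.47 × (-0.2) = -0.094 pp.
Average years of schooling: 0.23 × 2.53 = 0.5819 pp.
Employment: 0.3 × 3.46 = 1.038 pp.
TFP growth = 4.83 − 1.5259 = 3.3041%.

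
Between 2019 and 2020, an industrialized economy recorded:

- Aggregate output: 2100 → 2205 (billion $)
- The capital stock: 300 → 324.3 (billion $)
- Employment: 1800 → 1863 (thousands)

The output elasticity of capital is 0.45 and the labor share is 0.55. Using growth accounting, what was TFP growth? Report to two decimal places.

Aggregate output growth = (2205 − 2100) / 2100 = 5%.
The capital stock growth = (324.3 − 300) / 300 = 8.1%.
Employment growth = (1863 − 1800) / 1800 = 3.5%.
Labor's share = 1 − 0.45 = 0.55.
The capital stock: 0.45 × 8.1 = 3.645 pp.
Employment: 0.55 × 3.5 = 1.925 pp.
TFP growth = 5 − 5.57 = -0.57%.

-0.57%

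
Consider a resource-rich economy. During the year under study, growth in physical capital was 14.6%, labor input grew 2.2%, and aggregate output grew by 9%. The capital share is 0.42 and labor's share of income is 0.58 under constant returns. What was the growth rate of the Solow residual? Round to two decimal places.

The Solow residual growth was 1.59%.

Labor's share = 1 − 0.42 = 0.58.
Physical capital: 0.42 × 14.6 = 6.132 pp.
Labor input: 0.58 × 2.2 = 1.276 pp.
TFP growth = 9 − 7.408 = 1.592%.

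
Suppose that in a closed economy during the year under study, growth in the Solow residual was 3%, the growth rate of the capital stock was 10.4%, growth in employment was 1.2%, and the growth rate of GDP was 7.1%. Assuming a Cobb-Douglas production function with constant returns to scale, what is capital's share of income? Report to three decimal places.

gY = gA + α·gK + (1−α)·gL, so gY − gA − gL = α(gK − gL).
7.1 − 3 − 1.2 = α × (10.4 − 1.2).
2.9 = 9.2 α, so α = 0.31522.

α = 0.315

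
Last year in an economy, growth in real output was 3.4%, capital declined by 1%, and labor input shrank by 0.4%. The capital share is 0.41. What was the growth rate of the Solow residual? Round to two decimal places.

4.05%

Labor's share = 1 − 0.41 = 0.59.
Capital: 0.41 × (-1) = -0.41 pp.
Labor input: 0.59 × (-0.4) = -0.236 pp.
TFP growth = 3.4 + 0.646 = 4.046%.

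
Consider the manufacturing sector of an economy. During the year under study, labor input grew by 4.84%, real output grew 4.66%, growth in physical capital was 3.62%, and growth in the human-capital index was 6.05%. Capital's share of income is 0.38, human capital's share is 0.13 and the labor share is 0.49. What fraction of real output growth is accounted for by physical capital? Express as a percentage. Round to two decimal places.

29.52%

Physical capital contributed 0.38 × 3.62 = 1.3756 pp.
Share of growth = 1.3756 / 4.66 × 100 = 29.5193%.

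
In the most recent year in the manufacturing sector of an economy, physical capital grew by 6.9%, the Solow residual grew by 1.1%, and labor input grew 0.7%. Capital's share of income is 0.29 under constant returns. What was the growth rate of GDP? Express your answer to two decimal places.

Labor's share = 1 − 0.29 = 0.71.
Physical capital: 0.29 × 6.9 = 2.001 pp.
Labor input: 0.71 × 0.7 = 0.497 pp.
Output growth = 1.1 + 2.498 = 3.598%.

GDP growth was 3.60%.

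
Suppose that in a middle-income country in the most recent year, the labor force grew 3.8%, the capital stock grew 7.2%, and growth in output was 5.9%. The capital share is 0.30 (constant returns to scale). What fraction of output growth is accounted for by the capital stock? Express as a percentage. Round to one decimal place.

36.6%

The capital stock contributed 0.3 × 7.2 = 2.16 pp.
Share of growth = 2.16 / 5.9 × 100 = 36.61%.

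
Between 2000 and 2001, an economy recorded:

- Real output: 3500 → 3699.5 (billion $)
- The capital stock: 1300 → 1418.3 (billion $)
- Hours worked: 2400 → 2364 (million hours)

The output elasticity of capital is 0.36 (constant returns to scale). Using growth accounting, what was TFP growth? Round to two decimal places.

Real output growth = (3699.5 − 3500) / 3500 = 5.7%.
The capital stock growth = (1418.3 − 1300) / 1300 = 9.1%.
Hours worked growth = (2364 − 2400) / 2400 = -1.5%.
Labor's share = 1 − 0.36 = 0.64.
The capital stock: 0.36 × 9.1 = 3.276 pp.
Hours worked: 0.64 × (-1.5) = -0.96 pp.
TFP growth = 5.7 − 2.316 = 3.384%.

3.38%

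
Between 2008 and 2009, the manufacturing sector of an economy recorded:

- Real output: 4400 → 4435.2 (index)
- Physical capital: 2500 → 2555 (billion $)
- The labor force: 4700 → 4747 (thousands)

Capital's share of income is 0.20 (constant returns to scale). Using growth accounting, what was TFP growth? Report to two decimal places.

Real output growth = (4435.2 − 4400) / 4400 = 0.8%.
Physical capital growth = (2555 − 2500) / 2500 = 2.2%.
The labor force growth = (4747 − 4700) / 4700 = 1%.
Labor's share = 1 − 0.2 = 0.8.
Physical capital: 0.2 × 2.2 = 0.44 pp.
The labor force: 0.8 × 1 = 0.8 pp.
TFP growth = 0.8 − 1.24 = -0.44%.

-0.44%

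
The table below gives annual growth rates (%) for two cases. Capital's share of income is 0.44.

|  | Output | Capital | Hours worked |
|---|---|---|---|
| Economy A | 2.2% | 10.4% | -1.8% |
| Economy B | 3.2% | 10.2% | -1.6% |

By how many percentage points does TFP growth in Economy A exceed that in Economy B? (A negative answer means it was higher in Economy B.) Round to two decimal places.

Labor's share = 1 − 0.44 = 0.56.
Economy A: TFP = 2.2 − 4.576 + 1.008 = -1.368%.
Economy B: TFP = 3.2 − 4.488 + 0.896 = -0.392%.
Difference = -1.368 − (-0.392) = -0.976 pp.

-0.98 percentage points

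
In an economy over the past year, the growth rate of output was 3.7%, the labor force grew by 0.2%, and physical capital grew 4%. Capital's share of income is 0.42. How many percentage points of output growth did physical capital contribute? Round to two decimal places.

Contribution = share × growth = 0.42 × 4 = 1.68 pp.

1.68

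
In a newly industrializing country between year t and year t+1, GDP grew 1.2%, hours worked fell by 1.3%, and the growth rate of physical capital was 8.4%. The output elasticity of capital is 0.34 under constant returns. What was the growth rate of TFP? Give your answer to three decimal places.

Labor's share = 1 − 0.34 = 0.66.
Physical capital: 0.34 × 8.4 = 2.856 pp.
Hours worked: 0.66 × (-1.3) = -0.858 pp.
TFP growth = 1.2 − 1.998 = -0.798%.

-0.798%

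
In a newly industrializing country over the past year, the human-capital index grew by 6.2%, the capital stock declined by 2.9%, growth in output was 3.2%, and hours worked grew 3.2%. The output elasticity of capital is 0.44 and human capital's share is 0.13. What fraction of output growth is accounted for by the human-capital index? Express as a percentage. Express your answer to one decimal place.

The human-capital index accounted for 25.2% of growth.

The human-capital index contributed 0.13 × 6.2 = 0.806 pp.
Share of growth = 0.806 / 3.2 × 100 = 25.188%.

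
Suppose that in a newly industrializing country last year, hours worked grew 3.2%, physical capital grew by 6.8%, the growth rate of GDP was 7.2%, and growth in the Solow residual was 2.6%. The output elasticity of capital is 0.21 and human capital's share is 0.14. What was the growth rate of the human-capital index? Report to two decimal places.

7.80%

Labor's share = 1 − 0.21 − 0.14 = 0.65.
gY = gA + 0.21×6.8 + 0.65×3.2 + 0.14×g.
0.14×g = 7.2 − 2.6 − 3.508 = 1.092.
g = 1.092 / 0.14 = 7.8%.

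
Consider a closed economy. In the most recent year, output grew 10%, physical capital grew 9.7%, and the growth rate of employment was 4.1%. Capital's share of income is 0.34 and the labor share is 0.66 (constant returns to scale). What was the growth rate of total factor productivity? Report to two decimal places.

Labor's share = 1 − 0.34 = 0.66.
Physical capital: 0.34 × 9.7 = 3.298 pp.
Employment: 0.66 × 4.1 = 2.706 pp.
TFP growth = 10 − 6.004 = 3.996%.

4.00%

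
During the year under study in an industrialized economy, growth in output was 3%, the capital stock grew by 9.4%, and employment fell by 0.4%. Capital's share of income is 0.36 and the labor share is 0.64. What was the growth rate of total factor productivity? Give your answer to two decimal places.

-0.13%

Labor's share = 1 − 0.36 = 0.64.
The capital stock: 0.36 × 9.4 = 3.384 pp.
Employment: 0.64 × (-0.4) = -0.256 pp.
TFP growth = 3 − 3.128 = -0.128%.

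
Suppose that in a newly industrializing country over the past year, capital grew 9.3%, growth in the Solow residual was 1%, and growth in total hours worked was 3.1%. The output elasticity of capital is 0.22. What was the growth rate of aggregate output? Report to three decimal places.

Labor's share = 1 − 0.22 = 0.78.
Capital: 0.22 × 9.3 = 2.046 pp.
Total hours worked: 0.78 × 3.1 = 2.418 pp.
Output growth = 1 + 4.464 = 5.464%.

5.464%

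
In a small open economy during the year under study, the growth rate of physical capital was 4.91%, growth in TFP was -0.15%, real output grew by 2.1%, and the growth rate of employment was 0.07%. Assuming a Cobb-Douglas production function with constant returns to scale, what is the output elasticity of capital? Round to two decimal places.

gY = gA + α·gK + (1−α)·gL, so gY − gA − gL = α(gK − gL).
2.1 + 0.15 − 0.07 = α × (4.91 − 0.07).
2.18 = 4.84 α, so α = 0.4504.

The output elasticity of capital is 0.45.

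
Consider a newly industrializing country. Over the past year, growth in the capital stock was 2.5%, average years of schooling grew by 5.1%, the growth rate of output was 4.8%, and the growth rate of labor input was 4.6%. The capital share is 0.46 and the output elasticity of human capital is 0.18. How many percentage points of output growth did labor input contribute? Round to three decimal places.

Labor's share = 1 − 0.46 − 0.18 = 0.36.
Contribution = share × growth = 0.36 × 4.6 = 1.656 pp.

1.656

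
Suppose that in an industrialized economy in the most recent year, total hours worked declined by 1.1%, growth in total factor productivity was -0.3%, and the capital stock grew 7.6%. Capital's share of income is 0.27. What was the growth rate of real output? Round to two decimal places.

Labor's share = 1 − 0.27 = 0.73.
The capital stock: 0.27 × 7.6 = 2.052 pp.
Total hours worked: 0.73 × (-1.1) = -0.803 pp.
Output growth = -0.3 + 1.249 = 0.949%.

Real output grew 0.95%.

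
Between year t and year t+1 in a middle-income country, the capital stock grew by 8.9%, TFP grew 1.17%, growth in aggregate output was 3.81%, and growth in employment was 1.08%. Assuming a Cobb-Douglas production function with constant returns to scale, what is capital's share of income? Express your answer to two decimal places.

gY = gA + α·gK + (1−α)·gL, so gY − gA − gL = α(gK − gL).
3.81 − 1.17 − 1.08 = α × (8.9 − 1.08).
1.56 = 7.82 α, so α = 0.1995.

0.20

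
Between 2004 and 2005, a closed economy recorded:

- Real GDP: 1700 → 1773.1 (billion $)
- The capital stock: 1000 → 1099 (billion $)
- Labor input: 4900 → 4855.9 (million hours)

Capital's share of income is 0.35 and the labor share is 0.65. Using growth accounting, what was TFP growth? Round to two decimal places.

TFP growth was 1.42%.

Real GDP growth = (1773.1 − 1700) / 1700 = 4.3%.
The capital stock growth = (1099 − 1000) / 1000 = 9.9%.
Labor input growth = (4855.9 − 4900) / 4900 = -0.9%.
Labor's share = 1 − 0.35 = 0.65.
The capital stock: 0.35 × 9.9 = 3.465 pp.
Labor input: 0.65 × (-0.9) = -0.585 pp.
TFP growth = 4.3 − 2.88 = 1.42%.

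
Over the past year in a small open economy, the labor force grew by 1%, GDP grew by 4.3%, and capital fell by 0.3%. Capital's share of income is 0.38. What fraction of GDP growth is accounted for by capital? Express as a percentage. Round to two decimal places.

Capital contributed 0.38 × (-0.3) = -0.114 pp.
Share of growth = -0.114 / 4.3 × 100 = -2.6512%.

-2.65%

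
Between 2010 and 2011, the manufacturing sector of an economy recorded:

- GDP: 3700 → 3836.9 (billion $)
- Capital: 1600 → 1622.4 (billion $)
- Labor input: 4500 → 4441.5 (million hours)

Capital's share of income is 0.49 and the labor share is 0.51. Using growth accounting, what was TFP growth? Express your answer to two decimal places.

GDP growth = (3836.9 − 3700) / 3700 = 3.7%.
Capital growth = (1622.4 − 1600) / 1600 = 1.4%.
Labor input growth = (4441.5 − 4500) / 4500 = -1.3%.
Labor's share = 1 − 0.49 = 0.51.
Capital: 0.49 × 1.4 = 0.686 pp.
Labor input: 0.51 × (-1.3) = -0.663 pp.
TFP growth = 3.7 − 0.023 = 3.677%.

3.68%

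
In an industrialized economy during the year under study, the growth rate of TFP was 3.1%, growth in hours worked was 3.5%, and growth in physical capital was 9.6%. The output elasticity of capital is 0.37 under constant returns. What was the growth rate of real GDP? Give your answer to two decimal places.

Real GDP grew 8.86%.

Labor's share = 1 − 0.37 = 0.63.
Physical capital: 0.37 × 9.6 = 3.552 pp.
Hours worked: 0.63 × 3.5 = 2.205 pp.
Output growth = 3.1 + 5.757 = 8.857%.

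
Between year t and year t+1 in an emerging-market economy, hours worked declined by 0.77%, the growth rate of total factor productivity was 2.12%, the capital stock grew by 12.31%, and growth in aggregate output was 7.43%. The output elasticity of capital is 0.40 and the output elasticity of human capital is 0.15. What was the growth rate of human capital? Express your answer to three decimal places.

Labor's share = 1 − 0.4 − 0.15 = 0.45.
gY = gA + 0.4×12.31 + 0.45×(-0.77) + 0.15×g.
0.15×g = 7.43 − 2.12 − 4.5775 = 0.7325.
g = 0.7325 / 0.15 = 4.88333%.

4.883%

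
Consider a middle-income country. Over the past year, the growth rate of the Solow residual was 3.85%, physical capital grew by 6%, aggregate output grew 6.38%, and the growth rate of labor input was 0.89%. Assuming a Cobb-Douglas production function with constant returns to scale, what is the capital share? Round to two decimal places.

gY = gA + α·gK + (1−α)·gL, so gY − gA − gL = α(gK − gL).
6.38 − 3.85 − 0.89 = α × (6 − 0.89).
1.64 = 5.11 α, so α = 0.3209.

α = 0.32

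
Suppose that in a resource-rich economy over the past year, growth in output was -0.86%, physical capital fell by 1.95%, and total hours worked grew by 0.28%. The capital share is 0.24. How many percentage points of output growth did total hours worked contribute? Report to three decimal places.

0.213 pp

Labor's share = 1 − 0.24 = 0.76.
Contribution = share × growth = 0.76 × 0.28 = 0.2128 pp.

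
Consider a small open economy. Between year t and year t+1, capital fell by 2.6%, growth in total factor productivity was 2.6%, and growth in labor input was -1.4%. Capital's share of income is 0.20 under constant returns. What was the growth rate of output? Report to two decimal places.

Output grew 0.96%.

Labor's share = 1 − 0.2 = 0.8.
Capital: 0.2 × (-2.6) = -0.52 pp.
Labor input: 0.8 × (-1.4) = -1.12 pp.
Output growth = 2.6 + (-1.64) = 0.96%.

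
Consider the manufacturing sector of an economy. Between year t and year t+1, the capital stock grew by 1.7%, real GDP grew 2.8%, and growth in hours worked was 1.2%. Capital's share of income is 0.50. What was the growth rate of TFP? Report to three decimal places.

Labor's share = 1 − 0.5 = 0.5.
The capital stock: 0.5 × 1.7 = 0.85 pp.
Hours worked: 0.5 × 1.2 = 0.6 pp.
TFP growth = 2.8 − 1.45 = 1.35%.

TFP grew 1.350%.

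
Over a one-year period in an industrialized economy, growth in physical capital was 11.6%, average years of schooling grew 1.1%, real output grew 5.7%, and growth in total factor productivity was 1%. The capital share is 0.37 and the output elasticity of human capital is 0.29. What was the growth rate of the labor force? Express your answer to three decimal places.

0.262%

Labor's share = 1 − 0.37 − 0.29 = 0.34.
gY = gA + 0.37×11.6 + 0.29×1.1 + 0.34×g.
0.34×g = 5.7 − 1 − 4.611 = 0.089.
g = 0.089 / 0.34 = 0.26176%.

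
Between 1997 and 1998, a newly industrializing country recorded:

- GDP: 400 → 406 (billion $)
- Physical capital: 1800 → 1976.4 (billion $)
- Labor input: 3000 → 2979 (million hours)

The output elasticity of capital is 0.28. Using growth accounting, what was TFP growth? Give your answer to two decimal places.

-0.74%

GDP growth = (406 − 400) / 400 = 1.5%.
Physical capital growth = (1976.4 − 1800) / 1800 = 9.8%.
Labor input growth = (2979 − 3000) / 3000 = -0.7%.
Labor's share = 1 − 0.28 = 0.72.
Physical capital: 0.28 × 9.8 = 2.744 pp.
Labor input: 0.72 × (-0.7) = -0.504 pp.
TFP growth = 1.5 − 2.24 = -0.74%.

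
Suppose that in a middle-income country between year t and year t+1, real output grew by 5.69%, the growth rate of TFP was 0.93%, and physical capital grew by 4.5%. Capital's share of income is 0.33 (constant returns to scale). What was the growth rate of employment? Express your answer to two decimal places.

Labor's share = 1 − 0.33 = 0.67.
gY = gA + 0.33×4.5 + 0.67×g.
0.67×g = 5.69 − 0.93 − 1.485 = 3.275.
g = 3.275 / 0.67 = 4.8881%.

4.89%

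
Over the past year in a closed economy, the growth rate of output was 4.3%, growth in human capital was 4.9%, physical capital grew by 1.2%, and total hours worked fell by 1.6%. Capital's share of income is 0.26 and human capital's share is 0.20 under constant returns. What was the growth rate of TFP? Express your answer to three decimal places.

TFP growth was 3.872%.

Labor's share = 1 − 0.26 − 0.2 = 0.54.
Physical capital: 0.26 × 1.2 = 0.312 pp.
Human capital: 0.2 × 4.9 = 0.98 pp.
Total hours worked: 0.54 × (-1.6) = -0.864 pp.
TFP growth = 4.3 − 0.428 = 3.872%.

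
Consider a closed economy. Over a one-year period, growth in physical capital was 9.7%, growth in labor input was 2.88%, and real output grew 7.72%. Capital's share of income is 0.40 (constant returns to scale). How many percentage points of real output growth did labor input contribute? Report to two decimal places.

1.73 percentage points

Labor's share = 1 − 0.4 = 0.6.
Contribution = share × growth = 0.6 × 2.88 = 1.728 pp.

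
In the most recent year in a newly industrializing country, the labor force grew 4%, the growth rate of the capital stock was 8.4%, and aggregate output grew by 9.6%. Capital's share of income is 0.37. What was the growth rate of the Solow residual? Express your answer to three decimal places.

3.972%

Labor's share = 1 − 0.37 = 0.63.
The capital stock: 0.37 × 8.4 = 3.108 pp.
The labor force: 0.63 × 4 = 2.52 pp.
TFP growth = 9.6 − 5.628 = 3.972%.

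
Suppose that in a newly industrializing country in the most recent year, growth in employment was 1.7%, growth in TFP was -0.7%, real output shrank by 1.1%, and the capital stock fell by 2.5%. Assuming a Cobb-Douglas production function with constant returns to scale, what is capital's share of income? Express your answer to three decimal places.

α = 0.500

gY = gA + α·gK + (1−α)·gL, so gY − gA − gL = α(gK − gL).
-1.1 + 0.7 − 1.7 = α × (-2.5 − 1.7).
-2.1 = -4.2 α, so α = 0.5.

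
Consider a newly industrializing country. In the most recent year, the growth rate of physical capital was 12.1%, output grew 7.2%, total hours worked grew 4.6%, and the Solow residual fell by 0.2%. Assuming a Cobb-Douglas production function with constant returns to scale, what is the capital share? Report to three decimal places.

α = 0.373

gY = gA + α·gK + (1−α)·gL, so gY − gA − gL = α(gK − gL).
7.2 + 0.2 − 4.6 = α × (12.1 − 4.6).
2.8 = 7.5 α, so α = 0.37333.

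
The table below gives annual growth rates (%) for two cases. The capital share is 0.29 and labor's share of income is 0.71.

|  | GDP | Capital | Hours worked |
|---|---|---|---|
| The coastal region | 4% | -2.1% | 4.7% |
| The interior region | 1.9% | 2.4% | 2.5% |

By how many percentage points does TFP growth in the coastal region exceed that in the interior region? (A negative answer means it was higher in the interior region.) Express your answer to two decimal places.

1.84 percentage points

Labor's share = 1 − 0.29 = 0.71.
The coastal region: TFP = 4 + 0.609 − 3.337 = 1.272%.
The interior region: TFP = 1.9 − 0.696 − 1.775 = -0.571%.
Difference = 1.272 − (-0.571) = 1.843 pp.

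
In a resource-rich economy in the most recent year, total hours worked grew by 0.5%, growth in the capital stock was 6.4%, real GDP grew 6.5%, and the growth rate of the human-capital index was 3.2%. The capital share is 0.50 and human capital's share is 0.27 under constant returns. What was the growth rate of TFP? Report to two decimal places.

TFP growth was 2.32%.

Labor's share = 1 − 0.5 − 0.27 = 0.23.
The capital stock: 0.5 × 6.4 = 3.2 pp.
The human-capital index: 0.27 × 3.2 = 0.864 pp.
Total hours worked: 0.23 × 0.5 = 0.115 pp.
TFP growth = 6.5 − 4.179 = 2.321%.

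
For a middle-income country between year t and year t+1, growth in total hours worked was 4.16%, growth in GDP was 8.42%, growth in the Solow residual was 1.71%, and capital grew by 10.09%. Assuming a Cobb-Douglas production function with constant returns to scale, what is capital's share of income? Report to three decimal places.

gY = gA + α·gK + (1−α)·gL, so gY − gA − gL = α(gK − gL).
8.42 − 1.71 − 4.16 = α × (10.09 − 4.16).
2.55 = 5.93 α, so α = 0.43002.

α = 0.430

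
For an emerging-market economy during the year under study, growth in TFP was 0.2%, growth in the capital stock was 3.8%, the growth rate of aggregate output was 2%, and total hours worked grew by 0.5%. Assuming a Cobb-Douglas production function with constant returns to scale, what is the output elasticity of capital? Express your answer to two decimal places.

α = 0.39

gY = gA + α·gK + (1−α)·gL, so gY − gA − gL = α(gK − gL).
2 − 0.2 − 0.5 = α × (3.8 − 0.5).
1.3 = 3.3 α, so α = 0.3939.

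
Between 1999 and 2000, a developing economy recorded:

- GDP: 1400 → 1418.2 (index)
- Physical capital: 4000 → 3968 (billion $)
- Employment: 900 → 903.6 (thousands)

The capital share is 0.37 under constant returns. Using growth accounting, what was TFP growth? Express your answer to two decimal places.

1.34%

GDP growth = (1418.2 − 1400) / 1400 = 1.3%.
Physical capital growth = (3968 − 4000) / 4000 = -0.8%.
Employment growth = (903.6 − 900) / 900 = 0.4%.
Labor's share = 1 − 0.37 = 0.63.
Physical capital: 0.37 × (-0.8) = -0.296 pp.
Employment: 0.63 × 0.4 = 0.252 pp.
TFP growth = 1.3 + 0.044 = 1.344%.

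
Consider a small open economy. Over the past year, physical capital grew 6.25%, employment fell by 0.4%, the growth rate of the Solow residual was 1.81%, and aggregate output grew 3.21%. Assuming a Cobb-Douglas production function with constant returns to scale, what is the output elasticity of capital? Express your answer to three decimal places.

The output elasticity of capital is 0.271.

gY = gA + α·gK + (1−α)·gL, so gY − gA − gL = α(gK − gL).
3.21 − 1.81 + 0.4 = α × (6.25 − (-0.4)).
1.8 = 6.65 α, so α = 0.27068.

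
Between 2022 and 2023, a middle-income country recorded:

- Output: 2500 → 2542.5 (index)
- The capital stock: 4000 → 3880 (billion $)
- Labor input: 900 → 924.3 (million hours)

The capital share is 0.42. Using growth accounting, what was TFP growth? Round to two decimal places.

1.39%

Output growth = (2542.5 − 2500) / 2500 = 1.7%.
The capital stock growth = (3880 − 4000) / 4000 = -3%.
Labor input growth = (924.3 − 900) / 900 = 2.7%.
Labor's share = 1 − 0.42 = 0.58.
The capital stock: 0.42 × (-3) = -1.26 pp.
Labor input: 0.58 × 2.7 = 1.566 pp.
TFP growth = 1.7 − 0.306 = 1.394%.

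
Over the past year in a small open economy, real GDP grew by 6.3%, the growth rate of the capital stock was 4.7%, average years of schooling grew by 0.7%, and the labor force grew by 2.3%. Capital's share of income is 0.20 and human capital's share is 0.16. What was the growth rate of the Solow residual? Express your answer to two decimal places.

The Solow residual growth was 3.78%.

Labor's share = 1 − 0.2 − 0.16 = 0.64.
The capital stock: 0.2 × 4.7 = 0.94 pp.
Average years of schooling: 0.16 × 0.7 = 0.112 pp.
The labor force: 0.64 × 2.3 = 1.472 pp.
TFP growth = 6.3 − 2.524 = 3.776%.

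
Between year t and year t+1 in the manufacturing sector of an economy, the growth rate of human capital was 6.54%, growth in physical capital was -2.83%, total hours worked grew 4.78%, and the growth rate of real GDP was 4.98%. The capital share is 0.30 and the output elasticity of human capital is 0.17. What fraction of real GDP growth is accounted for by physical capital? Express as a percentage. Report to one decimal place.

Physical capital contributed 0.3 × (-2.83) = -0.849 pp.
Share of growth = -0.849 / 4.98 × 100 = -17.048%.

Physical capital accounted for -17.0% of growth.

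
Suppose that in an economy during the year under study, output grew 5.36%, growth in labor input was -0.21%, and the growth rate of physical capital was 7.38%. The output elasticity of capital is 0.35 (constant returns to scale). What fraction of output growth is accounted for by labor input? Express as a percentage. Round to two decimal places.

-2.55%

Labor's share = 1 − 0.35 = 0.65.
Labor input contributed 0.65 × (-0.21) = -0.1365 pp.
Share of growth = -0.1365 / 5.36 × 100 = -2.5466%.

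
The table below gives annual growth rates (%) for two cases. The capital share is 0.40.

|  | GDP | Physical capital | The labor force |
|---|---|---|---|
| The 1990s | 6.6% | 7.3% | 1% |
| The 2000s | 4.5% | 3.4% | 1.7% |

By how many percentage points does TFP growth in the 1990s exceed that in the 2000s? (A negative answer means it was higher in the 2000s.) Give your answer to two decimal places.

Labor's share = 1 − 0.4 = 0.6.
The 1990s: TFP = 6.6 − 2.92 − 0.6 = 3.08%.
The 2000s: TFP = 4.5 − 1.36 − 1.02 = 2.12%.
Difference = 3.08 − (2.12) = 0.96 pp.

0.96 percentage points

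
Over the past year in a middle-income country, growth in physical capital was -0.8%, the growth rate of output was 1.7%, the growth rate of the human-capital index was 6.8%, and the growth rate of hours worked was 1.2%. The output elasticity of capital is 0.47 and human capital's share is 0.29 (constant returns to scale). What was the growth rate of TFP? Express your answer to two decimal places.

-0.18%

Labor's share = 1 − 0.47 − 0.29 = 0.24.
Physical capital: 0.47 × (-0.8) = -0.376 pp.
The human-capital index: 0.29 × 6.8 = 1.972 pp.
Hours worked: 0.24 × 1.2 = 0.288 pp.
TFP growth = 1.7 − 1.884 = -0.184%.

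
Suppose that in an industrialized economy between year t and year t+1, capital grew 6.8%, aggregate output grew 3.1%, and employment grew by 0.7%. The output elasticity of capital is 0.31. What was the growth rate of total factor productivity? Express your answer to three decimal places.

0.509%

Labor's share = 1 − 0.31 = 0.69.
Capital: 0.31 × 6.8 = 2.108 pp.
Employment: 0.69 × 0.7 = 0.483 pp.
TFP growth = 3.1 − 2.591 = 0.509%.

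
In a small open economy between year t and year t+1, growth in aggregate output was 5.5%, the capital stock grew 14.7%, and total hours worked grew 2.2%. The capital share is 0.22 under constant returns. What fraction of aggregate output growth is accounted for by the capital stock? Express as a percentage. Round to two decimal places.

The capital stock contributed 0.22 × 14.7 = 3.234 pp.
Share of growth = 3.234 / 5.5 × 100 = 58.8%.

The capital stock accounted for 58.80% of growth.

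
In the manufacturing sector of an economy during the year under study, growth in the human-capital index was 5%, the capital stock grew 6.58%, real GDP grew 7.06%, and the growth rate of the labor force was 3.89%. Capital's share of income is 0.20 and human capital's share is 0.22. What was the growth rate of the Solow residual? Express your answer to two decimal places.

Labor's share = 1 − 0.2 − 0.22 = 0.58.
The capital stock: 0.2 × 6.58 = 1.316 pp.
The human-capital index: 0.22 × 5 = 1.1 pp.
The labor force: 0.58 × 3.89 = 2.2562 pp.
TFP growth = 7.06 − 4.6722 = 2.3878%.

The Solow residual grew 2.39%.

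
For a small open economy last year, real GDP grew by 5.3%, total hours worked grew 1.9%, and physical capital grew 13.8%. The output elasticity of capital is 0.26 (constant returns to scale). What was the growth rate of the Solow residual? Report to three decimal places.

0.306%

Labor's share = 1 − 0.26 = 0.74.
Physical capital: 0.26 × 13.8 = 3.588 pp.
Total hours worked: 0.74 × 1.9 = 1.406 pp.
TFP growth = 5.3 − 4.994 = 0.306%.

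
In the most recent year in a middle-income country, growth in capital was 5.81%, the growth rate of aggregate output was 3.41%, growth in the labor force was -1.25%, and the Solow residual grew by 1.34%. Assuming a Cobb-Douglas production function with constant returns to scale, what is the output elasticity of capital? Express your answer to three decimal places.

The output elasticity of capital is 0.470.

gY = gA + α·gK + (1−α)·gL, so gY − gA − gL = α(gK − gL).
3.41 − 1.34 + 1.25 = α × (5.81 − (-1.25)).
3.32 = 7.06 α, so α = 0.47025.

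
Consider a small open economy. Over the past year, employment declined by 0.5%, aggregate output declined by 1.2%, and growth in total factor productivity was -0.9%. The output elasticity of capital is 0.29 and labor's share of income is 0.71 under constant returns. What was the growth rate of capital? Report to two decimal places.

0.19%

Labor's share = 1 − 0.29 = 0.71.
gY = gA + 0.71×(-0.5) + 0.29×g.
0.29×g = -1.2 + 0.9 + 0.355 = 0.055.
g = 0.055 / 0.29 = 0.1897%.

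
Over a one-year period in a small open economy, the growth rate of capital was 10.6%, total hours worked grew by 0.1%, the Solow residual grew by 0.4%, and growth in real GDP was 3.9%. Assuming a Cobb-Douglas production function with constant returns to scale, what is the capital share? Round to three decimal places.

0.324

gY = gA + α·gK + (1−α)·gL, so gY − gA − gL = α(gK − gL).
3.9 − 0.4 − 0.1 = α × (10.6 − 0.1).
3.4 = 10.5 α, so α = 0.32381.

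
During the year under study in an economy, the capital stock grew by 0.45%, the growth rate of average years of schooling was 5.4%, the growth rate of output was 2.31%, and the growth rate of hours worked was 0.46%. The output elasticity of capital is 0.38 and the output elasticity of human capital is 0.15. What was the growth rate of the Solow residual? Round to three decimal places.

Labor's share = 1 − 0.38 − 0.15 = 0.47.
The capital stock: 0.38 × 0.45 = 0.171 pp.
Average years of schooling: 0.15 × 5.4 = 0.81 pp.
Hours worked: 0.47 × 0.46 = 0.2162 pp.
TFP growth = 2.31 − 1.1972 = 1.1128%.

1.113%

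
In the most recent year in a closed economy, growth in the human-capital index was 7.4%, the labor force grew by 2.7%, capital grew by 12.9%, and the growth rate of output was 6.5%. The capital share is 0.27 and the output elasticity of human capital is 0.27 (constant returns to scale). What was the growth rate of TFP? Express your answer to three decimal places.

-0.223%

Labor's share = 1 − 0.27 − 0.27 = 0.46.
Capital: 0.27 × 12.9 = 3.483 pp.
The human-capital index: 0.27 × 7.4 = 1.998 pp.
The labor force: 0.46 × 2.7 = 1.242 pp.
TFP growth = 6.5 − 6.723 = -0.223%.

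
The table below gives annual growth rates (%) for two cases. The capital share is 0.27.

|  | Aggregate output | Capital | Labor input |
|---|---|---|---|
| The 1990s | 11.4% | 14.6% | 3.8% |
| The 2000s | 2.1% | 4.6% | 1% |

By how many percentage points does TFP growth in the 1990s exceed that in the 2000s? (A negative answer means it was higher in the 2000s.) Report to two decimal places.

4.56 percentage points

Labor's share = 1 − 0.27 = 0.73.
The 1990s: TFP = 11.4 − 3.942 − 2.774 = 4.684%.
The 2000s: TFP = 2.1 − 1.242 − 0.73 = 0.128%.
Difference = 4.684 − (0.128) = 4.556 pp.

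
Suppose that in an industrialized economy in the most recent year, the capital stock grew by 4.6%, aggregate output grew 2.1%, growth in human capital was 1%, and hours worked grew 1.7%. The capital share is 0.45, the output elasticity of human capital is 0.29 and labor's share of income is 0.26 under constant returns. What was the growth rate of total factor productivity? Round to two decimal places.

-0.70%

Labor's share = 1 − 0.45 − 0.29 = 0.26.
The capital stock: 0.45 × 4.6 = 2.07 pp.
Human capital: 0.29 × 1 = 0.29 pp.
Hours worked: 0.26 × 1.7 = 0.442 pp.
TFP growth = 2.1 − 2.802 = -0.702%.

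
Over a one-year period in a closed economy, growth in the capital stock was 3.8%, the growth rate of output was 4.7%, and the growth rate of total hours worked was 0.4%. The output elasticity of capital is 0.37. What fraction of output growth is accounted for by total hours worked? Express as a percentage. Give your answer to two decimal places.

5.36%

Labor's share = 1 − 0.37 = 0.63.
Total hours worked contributed 0.63 × 0.4 = 0.252 pp.
Share of growth = 0.252 / 4.7 × 100 = 5.3617%.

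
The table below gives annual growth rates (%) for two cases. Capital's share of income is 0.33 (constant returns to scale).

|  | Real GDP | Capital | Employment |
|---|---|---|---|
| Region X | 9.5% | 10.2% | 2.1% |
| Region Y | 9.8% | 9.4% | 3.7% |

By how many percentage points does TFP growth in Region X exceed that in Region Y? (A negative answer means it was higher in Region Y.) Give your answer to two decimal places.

Labor's share = 1 − 0.33 = 0.67.
Region X: TFP = 9.5 − 3.366 − 1.407 = 4.727%.
Region Y: TFP = 9.8 − 3.102 − 2.479 = 4.219%.
Difference = 4.727 − (4.219) = 0.508 pp.

0.51 percentage points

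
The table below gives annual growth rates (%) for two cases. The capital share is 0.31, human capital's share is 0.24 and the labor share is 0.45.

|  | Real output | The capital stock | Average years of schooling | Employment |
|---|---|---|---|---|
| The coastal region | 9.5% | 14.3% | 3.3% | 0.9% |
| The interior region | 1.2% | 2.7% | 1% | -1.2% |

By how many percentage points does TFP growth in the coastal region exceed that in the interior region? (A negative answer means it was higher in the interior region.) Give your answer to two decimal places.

3.21 percentage points

Labor's share = 1 − 0.31 − 0.24 = 0.45.
The coastal region: TFP = 9.5 − 4.433 − 0.792 − 0.405 = 3.87%.
The interior region: TFP = 1.2 − 0.837 − 0.24 + 0.54 = 0.663%.
Difference = 3.87 − (0.663) = 3.207 pp.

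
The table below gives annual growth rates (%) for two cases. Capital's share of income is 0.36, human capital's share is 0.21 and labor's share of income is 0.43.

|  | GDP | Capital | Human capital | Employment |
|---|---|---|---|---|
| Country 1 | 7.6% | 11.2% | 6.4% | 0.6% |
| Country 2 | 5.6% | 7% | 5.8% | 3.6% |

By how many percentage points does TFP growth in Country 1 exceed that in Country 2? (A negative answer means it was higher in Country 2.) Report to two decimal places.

1.65 percentage points

Labor's share = 1 − 0.36 − 0.21 = 0.43.
Country 1: TFP = 7.6 − 4.032 − 1.344 − 0.258 = 1.966%.
Country 2: TFP = 5.6 − 2.52 − 1.218 − 1.548 = 0.314%.
Difference = 1.966 − (0.314) = 1.652 pp.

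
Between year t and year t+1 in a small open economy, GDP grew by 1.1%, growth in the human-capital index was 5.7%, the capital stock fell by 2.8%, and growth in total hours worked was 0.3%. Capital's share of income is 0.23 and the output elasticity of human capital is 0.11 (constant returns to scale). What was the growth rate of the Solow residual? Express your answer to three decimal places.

0.919%

Labor's share = 1 − 0.23 − 0.11 = 0.66.
The capital stock: 0.23 × (-2.8) = -0.644 pp.
The human-capital index: 0.11 × 5.7 = 0.627 pp.
Total hours worked: 0.66 × 0.3 = 0.198 pp.
TFP growth = 1.1 − 0.181 = 0.919%.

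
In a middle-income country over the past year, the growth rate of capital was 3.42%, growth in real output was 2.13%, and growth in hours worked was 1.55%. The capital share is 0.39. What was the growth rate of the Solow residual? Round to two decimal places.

-0.15%

Labor's share = 1 − 0.39 = 0.61.
Capital: 0.39 × 3.42 = 1.3338 pp.
Hours worked: 0.61 × 1.55 = 0.9455 pp.
TFP growth = 2.13 − 2.2793 = -0.1493%.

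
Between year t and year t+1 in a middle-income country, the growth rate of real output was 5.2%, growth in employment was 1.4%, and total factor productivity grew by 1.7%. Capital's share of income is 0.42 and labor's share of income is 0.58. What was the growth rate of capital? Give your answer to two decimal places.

Labor's share = 1 − 0.42 = 0.58.
gY = gA + 0.58×1.4 + 0.42×g.
0.42×g = 5.2 − 1.7 − 0.812 = 2.688.
g = 2.688 / 0.42 = 6.4%.

6.40%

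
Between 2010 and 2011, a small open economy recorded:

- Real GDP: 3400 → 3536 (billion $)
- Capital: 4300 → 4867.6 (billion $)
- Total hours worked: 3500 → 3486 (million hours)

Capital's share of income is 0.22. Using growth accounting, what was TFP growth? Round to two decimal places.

TFP growth was 1.41%.

Real GDP growth = (3536 − 3400) / 3400 = 4%.
Capital growth = (4867.6 − 4300) / 4300 = 13.2%.
Total hours worked growth = (3486 − 3500) / 3500 = -0.4%.
Labor's share = 1 − 0.22 = 0.78.
Capital: 0.22 × 13.2 = 2.904 pp.
Total hours worked: 0.78 × (-0.4) = -0.312 pp.
TFP growth = 4 − 2.592 = 1.408%.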